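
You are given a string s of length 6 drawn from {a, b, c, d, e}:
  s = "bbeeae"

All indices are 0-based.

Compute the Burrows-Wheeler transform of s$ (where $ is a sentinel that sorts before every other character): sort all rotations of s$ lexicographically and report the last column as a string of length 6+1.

rank  rotation last
    0  $bbeeae  e
    1  ae$bbee  e
    2  bbeeae$  $
    3  beeae$b  b
    4  e$bbeea  a
    5  eae$bbe  e
    6  eeae$bb  b

ee$baeb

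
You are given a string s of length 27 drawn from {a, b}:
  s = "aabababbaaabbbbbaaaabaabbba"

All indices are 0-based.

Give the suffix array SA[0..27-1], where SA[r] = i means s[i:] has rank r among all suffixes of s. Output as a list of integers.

[26, 16, 17, 8, 18, 0, 21, 9, 19, 1, 3, 5, 22, 10, 25, 15, 7, 20, 2, 4, 24, 14, 6, 23, 13, 12, 11]

rank | idx | suffix
   0 |  26 | a
   1 |  16 | aaaabaabbba
   2 |  17 | aaabaabbba
   3 |   8 | aaabbbbbaaaabaabbba
   4 |  18 | aabaabbba
   5 |   0 | aabababbaaabbbbbaaaabaabbba
   6 |  21 | aabbba
   7 |   9 | aabbbbbaaaabaabbba
   8 |  19 | abaabbba
   9 |   1 | abababbaaabbbbbaaaabaabbba
  10 |   3 | ababbaaabbbbbaaaabaabbba
  11 |   5 | abbaaabbbbbaaaabaabbba
  12 |  22 | abbba
  13 |  10 | abbbbbaaaabaabbba
  14 |  25 | ba
  15 |  15 | baaaabaabbba
  16 |   7 | baaabbbbbaaaabaabbba
  17 |  20 | baabbba
  18 |   2 | bababbaaabbbbbaaaabaabbba
  19 |   4 | babbaaabbbbbaaaabaabbba
  20 |  24 | bba
  21 |  14 | bbaaaabaabbba
  22 |   6 | bbaaabbbbbaaaabaabbba
  23 |  23 | bbba
  24 |  13 | bbbaaaabaabbba
  25 |  12 | bbbbaaaabaabbba
  26 |  11 | bbbbbaaaabaabbba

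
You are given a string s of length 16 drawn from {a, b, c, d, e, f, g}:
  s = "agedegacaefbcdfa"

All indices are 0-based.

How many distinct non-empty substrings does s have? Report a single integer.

rank | idx | suffix
   0 |  15 | a
   1 |   6 | acaefbcdfa
   2 |   8 | aefbcdfa
   3 |   0 | agedegacaefbcdfa
   4 |  11 | bcdfa
   5 |   7 | caefbcdfa
   6 |  12 | cdfa
   7 |   3 | degacaefbcdfa
   8 |  13 | dfa
   9 |   2 | edegacaefbcdfa
  10 |   9 | efbcdfa
  11 |   4 | egacaefbcdfa
  12 |  14 | fa
  13 |  10 | fbcdfa
  14 |   5 | gacaefbcdfa
  15 |   1 | gedegacaefbcdfa

SA = [15, 6, 8, 0, 11, 7, 12, 3, 13, 2, 9, 4, 14, 10, 5, 1]
rank  pair      lcp
   1  s[15:],s[6:]  1  'a'
   2  s[6:],s[8:]  1  'a'
   3  s[8:],s[0:]  1  'a'
   4  s[0:],s[11:]  0  ''
   5  s[11:],s[7:]  0  ''
   6  s[7:],s[12:]  1  'c'
   7  s[12:],s[3:]  0  ''
   8  s[3:],s[13:]  1  'd'
   9  s[13:],s[2:]  0  ''
  10  s[2:],s[9:]  1  'e'
  11  s[9:],s[4:]  1  'e'
  12  s[4:],s[14:]  0  ''
  13  s[14:],s[10:]  1  'f'
  14  s[10:],s[5:]  0  ''
  15  s[5:],s[1:]  1  'g'

n(n+1)/2 = 16·17/2 = 136
Σ LCP = 0 + 1 + 1 + 1 + 0 + 0 + 1 + 0 + 1 + 0 + 1 + 1 + 0 + 1 + 0 + 1 = 9
distinct = 136 − 9 = 127

127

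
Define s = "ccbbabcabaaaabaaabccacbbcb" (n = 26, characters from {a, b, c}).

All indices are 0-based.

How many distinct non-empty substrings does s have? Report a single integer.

rank→(start, suffix):
  0 → (9, 'aaaabaaabccacbbcb')
  1 → (10, 'aaabaaabccacbbcb')
  2 → (14, 'aaabccacbbcb')
  3 → (11, 'aabaaabccacbbcb')
  4 → (15, 'aabccacbbcb')
  5 → (7, 'abaaaabaaabccacbbcb')
  6 → (12, 'abaaabccacbbcb')
  7 → (4, 'abcabaaaabaaabccacbbcb')
  8 → (16, 'abccacbbcb')
  9 → (20, 'acbbcb')
  10 → (25, 'b')
  11 → (8, 'baaaabaaabccacbbcb')
  12 → (13, 'baaabccacbbcb')
  13 → (3, 'babcabaaaabaaabccacbbcb')
  14 → (2, 'bbabcabaaaabaaabccacbbcb')
  15 → (22, 'bbcb')
  16 → (5, 'bcabaaaabaaabccacbbcb')
  17 → (23, 'bcb')
  18 → (17, 'bccacbbcb')
  19 → (6, 'cabaaaabaaabccacbbcb')
  20 → (19, 'cacbbcb')
  21 → (24, 'cb')
  22 → (1, 'cbbabcabaaaabaaabccacbbcb')
  23 → (21, 'cbbcb')
  24 → (18, 'ccacbbcb')
  25 → (0, 'ccbbabcabaaaabaaabccacbbcb')

SA = [9, 10, 14, 11, 15, 7, 12, 4, 16, 20, 25, 8, 13, 3, 2, 22, 5, 23, 17, 6, 19, 24, 1, 21, 18, 0]
i: (SA[i-1],SA[i]) lcp shared
  1: (9,10) 3 'aaa'
  2: (10,14) 4 'aaab'
  3: (14,11) 2 'aa'
  4: (11,15) 3 'aab'
  5: (15,7) 1 'a'
  6: (7,12) 5 'abaaa'
  7: (12,4) 2 'ab'
  8: (4,16) 3 'abc'
  9: (16,20) 1 'a'
  10: (20,25) 0 ''
  11: (25,8) 1 'b'
  12: (8,13) 4 'baaa'
  13: (13,3) 2 'ba'
  14: (3,2) 1 'b'
  15: (2,22) 2 'bb'
  16: (22,5) 1 'b'
  17: (5,23) 2 'bc'
  18: (23,17) 2 'bc'
  19: (17,6) 0 ''
  20: (6,19) 2 'ca'
  21: (19,24) 1 'c'
  22: (24,1) 2 'cb'
  23: (1,21) 3 'cbb'
  24: (21,18) 1 'c'
  25: (18,0) 2 'cc'

n(n+1)/2 = 26·27/2 = 351
Σ LCP = 0 + 3 + 4 + 2 + 3 + 1 + 5 + 2 + 3 + 1 + 0 + 1 + 4 + 2 + 1 + 2 + 1 + 2 + 2 + 0 + 2 + 1 + 2 + 3 + 1 + 2 = 50
distinct = 351 − 50 = 301

301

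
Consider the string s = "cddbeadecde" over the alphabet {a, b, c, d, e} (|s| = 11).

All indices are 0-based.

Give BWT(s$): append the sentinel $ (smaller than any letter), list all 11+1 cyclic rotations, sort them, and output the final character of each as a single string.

eed$edccadbd

rank  rotation      last
    0  $cddbeadecde  e
    1  adecde$cddbe  e
    2  beadecde$cdd  d
    3  cddbeadecde$  $
    4  cde$cddbeade  e
    5  dbeadecde$cd  d
    6  ddbeadecde$c  c
    7  de$cddbeadec  c
    8  decde$cddbea  a
    9  e$cddbeadecd  d
   10  eadecde$cddb  b
   11  ecde$cddbead  d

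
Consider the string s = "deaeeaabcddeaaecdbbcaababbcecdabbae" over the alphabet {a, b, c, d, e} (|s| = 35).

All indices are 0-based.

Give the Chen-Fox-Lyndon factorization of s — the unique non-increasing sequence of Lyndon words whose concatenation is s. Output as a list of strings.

["de", "aee", "aabcddeaaecdbbc", "aababbcecdabbae"]

emit factor 1: 'de' (i=0, period=2)
emit factor 2: 'aee' (i=2, period=3)
emit factor 3: 'aabcddeaaecdbbc' (i=5, period=15)
emit factor 4: 'aababbcecdabbae' (i=20, period=15)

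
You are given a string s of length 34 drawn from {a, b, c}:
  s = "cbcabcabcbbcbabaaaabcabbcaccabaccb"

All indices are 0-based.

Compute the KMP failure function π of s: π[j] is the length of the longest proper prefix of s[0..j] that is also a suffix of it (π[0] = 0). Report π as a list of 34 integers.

[0, 0, 1, 0, 0, 1, 0, 0, 1, 2, 0, 1, 2, 0, 0, 0, 0, 0, 0, 0, 1, 0, 0, 0, 1, 0, 1, 1, 0, 0, 0, 1, 1, 2]

π[0] = 0
j=1 s[j]='b': π[1]=0 (border '')
j=2 s[j]='c': π[2]=1 (border 'c')
j=3 s[j]='a': k: 1→0; π[3]=0 (border '')
j=4 s[j]='b': π[4]=0 (border '')
j=5 s[j]='c': π[5]=1 (border 'c')
j=6 s[j]='a': k: 1→0; π[6]=0 (border '')
j=7 s[j]='b': π[7]=0 (border '')
j=8 s[j]='c': π[8]=1 (border 'c')
j=9 s[j]='b': π[9]=2 (border 'cb')
j=10 s[j]='b': k: 2→0; π[10]=0 (border '')
j=11 s[j]='c': π[11]=1 (border 'c')
j=12 s[j]='b': π[12]=2 (border 'cb')
j=13 s[j]='a': k: 2→0; π[13]=0 (border '')
j=14 s[j]='b': π[14]=0 (border '')
j=15 s[j]='a': π[15]=0 (border '')
j=16 s[j]='a': π[16]=0 (border '')
j=17 s[j]='a': π[17]=0 (border '')
j=18 s[j]='a': π[18]=0 (border '')
j=19 s[j]='b': π[19]=0 (border '')
j=20 s[j]='c': π[20]=1 (border 'c')
j=21 s[j]='a': k: 1→0; π[21]=0 (border '')
j=22 s[j]='b': π[22]=0 (border '')
j=23 s[j]='b': π[23]=0 (border '')
j=24 s[j]='c': π[24]=1 (border 'c')
j=25 s[j]='a': k: 1→0; π[25]=0 (border '')
j=26 s[j]='c': π[26]=1 (border 'c')
j=27 s[j]='c': k: 1→0; π[27]=1 (border 'c')
j=28 s[j]='a': k: 1→0; π[28]=0 (border '')
j=29 s[j]='b': π[29]=0 (border '')
j=30 s[j]='a': π[30]=0 (border '')
j=31 s[j]='c': π[31]=1 (border 'c')
j=32 s[j]='c': k: 1→0; π[32]=1 (border 'c')
j=33 s[j]='b': π[33]=2 (border 'cb')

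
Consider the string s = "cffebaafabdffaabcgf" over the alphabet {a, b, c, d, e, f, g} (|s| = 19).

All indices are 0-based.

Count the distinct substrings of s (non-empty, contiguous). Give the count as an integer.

rank→(start, suffix):
  0 → (13, 'aabcgf')
  1 → (5, 'aafabdffaabcgf')
  2 → (14, 'abcgf')
  3 → (8, 'abdffaabcgf')
  4 → (6, 'afabdffaabcgf')
  5 → (4, 'baafabdffaabcgf')
  6 → (15, 'bcgf')
  7 → (9, 'bdffaabcgf')
  8 → (0, 'cffebaafabdffaabcgf')
  9 → (16, 'cgf')
  10 → (10, 'dffaabcgf')
  11 → (3, 'ebaafabdffaabcgf')
  12 → (18, 'f')
  13 → (12, 'faabcgf')
  14 → (7, 'fabdffaabcgf')
  15 → (2, 'febaafabdffaabcgf')
  16 → (11, 'ffaabcgf')
  17 → (1, 'ffebaafabdffaabcgf')
  18 → (17, 'gf')

SA = [13, 5, 14, 8, 6, 4, 15, 9, 0, 16, 10, 3, 18, 12, 7, 2, 11, 1, 17]
rank  pair      lcp
   1  s[13:],s[5:]  2  'aa'
   2  s[5:],s[14:]  1  'a'
   3  s[14:],s[8:]  2  'ab'
   4  s[8:],s[6:]  1  'a'
   5  s[6:],s[4:]  0  ''
   6  s[4:],s[15:]  1  'b'
   7  s[15:],s[9:]  1  'b'
   8  s[9:],s[0:]  0  ''
   9  s[0:],s[16:]  1  'c'
  10  s[16:],s[10:]  0  ''
  11  s[10:],s[3:]  0  ''
  12  s[3:],s[18:]  0  ''
  13  s[18:],s[12:]  1  'f'
  14  s[12:],s[7:]  2  'fa'
  15  s[7:],s[2:]  1  'f'
  16  s[2:],s[11:]  1  'f'
  17  s[11:],s[1:]  2  'ff'
  18  s[1:],s[17:]  0  ''

n(n+1)/2 = 19·20/2 = 190
Σ LCP = 0 + 2 + 1 + 2 + 1 + 0 + 1 + 1 + 0 + 1 + 0 + 0 + 0 + 1 + 2 + 1 + 1 + 2 + 0 = 16
distinct = 190 − 16 = 174

174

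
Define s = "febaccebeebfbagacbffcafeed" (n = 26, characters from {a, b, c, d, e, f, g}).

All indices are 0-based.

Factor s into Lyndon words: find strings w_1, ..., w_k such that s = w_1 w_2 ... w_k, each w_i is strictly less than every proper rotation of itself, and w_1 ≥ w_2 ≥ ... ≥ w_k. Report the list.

["f", "e", "b", "accebeebfbag", "acbffcafeed"]

emit factor 1: 'f' (i=0, period=1)
emit factor 2: 'e' (i=1, period=1)
emit factor 3: 'b' (i=2, period=1)
emit factor 4: 'accebeebfbag' (i=3, period=12)
emit factor 5: 'acbffcafeed' (i=15, period=11)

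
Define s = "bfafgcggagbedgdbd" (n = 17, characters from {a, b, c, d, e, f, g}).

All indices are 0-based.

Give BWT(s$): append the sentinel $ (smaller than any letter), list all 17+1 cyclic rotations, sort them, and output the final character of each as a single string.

rank  rotation            last
    0  $bfafgcggagbedgdbd  d
    1  afgcggagbedgdbd$bf  f
    2  agbedgdbd$bfafgcgg  g
    3  bd$bfafgcggagbedgd  d
    4  bedgdbd$bfafgcggag  g
    5  bfafgcggagbedgdbd$  $
    6  cggagbedgdbd$bfafg  g
    7  d$bfafgcggagbedgdb  b
    8  dbd$bfafgcggagbedg  g
    9  dgdbd$bfafgcggagbe  e
   10  edgdbd$bfafgcggagb  b
   11  fafgcggagbedgdbd$b  b
   12  fgcggagbedgdbd$bfa  a
   13  gagbedgdbd$bfafgcg  g
   14  gbedgdbd$bfafgcgga  a
   15  gcggagbedgdbd$bfaf  f
   16  gdbd$bfafgcggagbed  d
   17  ggagbedgdbd$bfafgc  c

dfgdg$gbgebbagafdc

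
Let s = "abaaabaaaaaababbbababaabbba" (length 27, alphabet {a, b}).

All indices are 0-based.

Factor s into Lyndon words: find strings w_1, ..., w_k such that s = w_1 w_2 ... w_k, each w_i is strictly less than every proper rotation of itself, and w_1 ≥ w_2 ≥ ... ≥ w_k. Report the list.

["ab", "aaab", "aaaaaababbbababaabbb", "a"]

emit factor 1: 'ab' (i=0, period=2)
emit factor 2: 'aaab' (i=2, period=4)
emit factor 3: 'aaaaaababbbababaabbb' (i=6, period=20)
emit factor 4: 'a' (i=26, period=1)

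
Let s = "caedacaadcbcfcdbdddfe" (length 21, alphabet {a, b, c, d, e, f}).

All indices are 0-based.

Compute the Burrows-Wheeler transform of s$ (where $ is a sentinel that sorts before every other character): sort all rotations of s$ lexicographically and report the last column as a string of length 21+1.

rank  rotation                last
    0  $caedacaadcbcfcdbdddfe  e
    1  aadcbcfcdbdddfe$caedac  c
    2  acaadcbcfcdbdddfe$caed  d
    3  adcbcfcdbdddfe$caedaca  a
    4  aedacaadcbcfcdbdddfe$c  c
    5  bcfcdbdddfe$caedacaadc  c
    6  bdddfe$caedacaadcbcfcd  d
    7  caadcbcfcdbdddfe$caeda  a
    8  caedacaadcbcfcdbdddfe$  $
    9  cbcfcdbdddfe$caedacaad  d
   10  cdbdddfe$caedacaadcbcf  f
   11  cfcdbdddfe$caedacaadcb  b
   12  dacaadcbcfcdbdddfe$cae  e
   13  dbdddfe$caedacaadcbcfc  c
   14  dcbcfcdbdddfe$caedacaa  a
   15  dddfe$caedacaadcbcfcdb  b
   16  ddfe$caedacaadcbcfcdbd  d
   17  dfe$caedacaadcbcfcdbdd  d
   18  e$caedacaadcbcfcdbdddf  f
   19  edacaadcbcfcdbdddfe$ca  a
   20  fcdbdddfe$caedacaadcbc  c
   21  fe$caedacaadcbcfcdbddd  d

ecdaccda$dfbecabddfacd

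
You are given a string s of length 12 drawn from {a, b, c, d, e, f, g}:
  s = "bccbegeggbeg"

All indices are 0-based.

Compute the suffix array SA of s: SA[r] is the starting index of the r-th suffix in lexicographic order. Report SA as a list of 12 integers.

rank→(start, suffix):
  0 → (0, 'bccbegeggbeg')
  1 → (9, 'beg')
  2 → (3, 'begeggbeg')
  3 → (2, 'cbegeggbeg')
  4 → (1, 'ccbegeggbeg')
  5 → (10, 'eg')
  6 → (4, 'egeggbeg')
  7 → (6, 'eggbeg')
  8 → (11, 'g')
  9 → (8, 'gbeg')
  10 → (5, 'geggbeg')
  11 → (7, 'ggbeg')

[0, 9, 3, 2, 1, 10, 4, 6, 11, 8, 5, 7]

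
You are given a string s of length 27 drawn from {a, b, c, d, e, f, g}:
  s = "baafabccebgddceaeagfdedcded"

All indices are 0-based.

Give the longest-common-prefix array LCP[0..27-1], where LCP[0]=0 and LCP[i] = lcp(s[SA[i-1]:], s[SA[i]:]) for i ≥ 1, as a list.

[0, 1, 1, 1, 1, 0, 1, 1, 0, 1, 1, 2, 0, 1, 2, 1, 1, 3, 0, 2, 1, 1, 2, 0, 1, 0, 1]

rank | idx | suffix
   0 |   1 | aafabccebgddceaeagfdedcded
   1 |   4 | abccebgddceaeagfdedcded
   2 |  15 | aeagfdedcded
   3 |   2 | afabccebgddceaeagfdedcded
   4 |  17 | agfdedcded
   5 |   0 | baafabccebgddceaeagfdedcded
   6 |   5 | bccebgddceaeagfdedcded
   7 |   9 | bgddceaeagfdedcded
   8 |   6 | ccebgddceaeagfdedcded
   9 |  23 | cded
  10 |  13 | ceaeagfdedcded
  11 |   7 | cebgddceaeagfdedcded
  12 |  26 | d
  13 |  22 | dcded
  14 |  12 | dceaeagfdedcded
  15 |  11 | ddceaeagfdedcded
  16 |  24 | ded
  17 |  20 | dedcded
  18 |  14 | eaeagfdedcded
  19 |  16 | eagfdedcded
  20 |   8 | ebgddceaeagfdedcded
  21 |  25 | ed
  22 |  21 | edcded
  23 |   3 | fabccebgddceaeagfdedcded
  24 |  19 | fdedcded
  25 |  10 | gddceaeagfdedcded
  26 |  18 | gfdedcded

SA = [1, 4, 15, 2, 17, 0, 5, 9, 6, 23, 13, 7, 26, 22, 12, 11, 24, 20, 14, 16, 8, 25, 21, 3, 19, 10, 18]
rank  pair      lcp
   1  s[1:],s[4:]  1  'a'
   2  s[4:],s[15:]  1  'a'
   3  s[15:],s[2:]  1  'a'
   4  s[2:],s[17:]  1  'a'
   5  s[17:],s[0:]  0  ''
   6  s[0:],s[5:]  1  'b'
   7  s[5:],s[9:]  1  'b'
   8  s[9:],s[6:]  0  ''
   9  s[6:],s[23:]  1  'c'
  10  s[23:],s[13:]  1  'c'
  11  s[13:],s[7:]  2  'ce'
  12  s[7:],s[26:]  0  ''
  13  s[26:],s[22:]  1  'd'
  14  s[22:],s[12:]  2  'dc'
  15  s[12:],s[11:]  1  'd'
  16  s[11:],s[24:]  1  'd'
  17  s[24:],s[20:]  3  'ded'
  18  s[20:],s[14:]  0  ''
  19  s[14:],s[16:]  2  'ea'
  20  s[16:],s[8:]  1  'e'
  21  s[8:],s[25:]  1  'e'
  22  s[25:],s[21:]  2  'ed'
  23  s[21:],s[3:]  0  ''
  24  s[3:],s[19:]  1  'f'
  25  s[19:],s[10:]  0  ''
  26  s[10:],s[18:]  1  'g'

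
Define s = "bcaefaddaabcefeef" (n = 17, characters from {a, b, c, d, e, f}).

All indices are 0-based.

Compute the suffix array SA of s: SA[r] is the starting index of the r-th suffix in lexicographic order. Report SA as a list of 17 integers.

[8, 9, 5, 2, 0, 10, 1, 11, 7, 6, 14, 15, 3, 12, 16, 4, 13]

sorted suffixes:
  #0 SA[0]=8  'aabcefeef'
  #1 SA[1]=9  'abcefeef'
  #2 SA[2]=5  'addaabcefeef'
  #3 SA[3]=2  'aefaddaabcefeef'
  #4 SA[4]=0  'bcaefaddaabcefeef'
  #5 SA[5]=10  'bcefeef'
  #6 SA[6]=1  'caefaddaabcefeef'
  #7 SA[7]=11  'cefeef'
  #8 SA[8]=7  'daabcefeef'
  #9 SA[9]=6  'ddaabcefeef'
  #10 SA[10]=14  'eef'
  #11 SA[11]=15  'ef'
  #12 SA[12]=3  'efaddaabcefeef'
  #13 SA[13]=12  'efeef'
  #14 SA[14]=16  'f'
  #15 SA[15]=4  'faddaabcefeef'
  #16 SA[16]=13  'feef'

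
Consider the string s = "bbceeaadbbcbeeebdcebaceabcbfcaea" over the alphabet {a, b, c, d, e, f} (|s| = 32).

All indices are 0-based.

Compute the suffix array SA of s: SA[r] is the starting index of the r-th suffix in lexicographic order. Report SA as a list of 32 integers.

[31, 5, 23, 20, 6, 29, 19, 8, 0, 9, 24, 1, 15, 11, 26, 28, 10, 25, 21, 17, 2, 7, 16, 30, 4, 22, 18, 14, 3, 13, 12, 27]

rank | idx | suffix
   0 |  31 | a
   1 |   5 | aadbbcbeeebdcebaceabcbfcaea
   2 |  23 | abcbfcaea
   3 |  20 | aceabcbfcaea
   4 |   6 | adbbcbeeebdcebaceabcbfcaea
   5 |  29 | aea
   6 |  19 | baceabcbfcaea
   7 |   8 | bbcbeeebdcebaceabcbfcaea
   8 |   0 | bbceeaadbbcbeeebdcebaceabcbfcaea
   9 |   9 | bcbeeebdcebaceabcbfcaea
  10 |  24 | bcbfcaea
  11 |   1 | bceeaadbbcbeeebdcebaceabcbfcaea
  12 |  15 | bdcebaceabcbfcaea
  13 |  11 | beeebdcebaceabcbfcaea
  14 |  26 | bfcaea
  15 |  28 | caea
  16 |  10 | cbeeebdcebaceabcbfcaea
  17 |  25 | cbfcaea
  18 |  21 | ceabcbfcaea
  19 |  17 | cebaceabcbfcaea
  20 |   2 | ceeaadbbcbeeebdcebaceabcbfcaea
  21 |   7 | dbbcbeeebdcebaceabcbfcaea
  22 |  16 | dcebaceabcbfcaea
  23 |  30 | ea
  24 |   4 | eaadbbcbeeebdcebaceabcbfcaea
  25 |  22 | eabcbfcaea
  26 |  18 | ebaceabcbfcaea
  27 |  14 | ebdcebaceabcbfcaea
  28 |   3 | eeaadbbcbeeebdcebaceabcbfcaea
  29 |  13 | eebdcebaceabcbfcaea
  30 |  12 | eeebdcebaceabcbfcaea
  31 |  27 | fcaea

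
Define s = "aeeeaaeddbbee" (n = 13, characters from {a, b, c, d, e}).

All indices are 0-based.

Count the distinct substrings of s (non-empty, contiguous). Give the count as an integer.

sorted suffixes:
  #0 SA[0]=4  'aaeddbbee'
  #1 SA[1]=5  'aeddbbee'
  #2 SA[2]=0  'aeeeaaeddbbee'
  #3 SA[3]=9  'bbee'
  #4 SA[4]=10  'bee'
  #5 SA[5]=8  'dbbee'
  #6 SA[6]=7  'ddbbee'
  #7 SA[7]=12  'e'
  #8 SA[8]=3  'eaaeddbbee'
  #9 SA[9]=6  'eddbbee'
  #10 SA[10]=11  'ee'
  #11 SA[11]=2  'eeaaeddbbee'
  #12 SA[12]=1  'eeeaaeddbbee'

SA = [4, 5, 0, 9, 10, 8, 7, 12, 3, 6, 11, 2, 1]
[i] adj suffixes → lcp
  [1] 4/5 → 1 ('a')
  [2] 5/0 → 2 ('ae')
  [3] 0/9 → 0 ('')
  [4] 9/10 → 1 ('b')
  [5] 10/8 → 0 ('')
  [6] 8/7 → 1 ('d')
  [7] 7/12 → 0 ('')
  [8] 12/3 → 1 ('e')
  [9] 3/6 → 1 ('e')
  [10] 6/11 → 1 ('e')
  [11] 11/2 → 2 ('ee')
  [12] 2/1 → 2 ('ee')

n(n+1)/2 = 13·14/2 = 91
Σ LCP = 0 + 1 + 2 + 0 + 1 + 0 + 1 + 0 + 1 + 1 + 1 + 2 + 2 = 12
distinct = 91 − 12 = 79

79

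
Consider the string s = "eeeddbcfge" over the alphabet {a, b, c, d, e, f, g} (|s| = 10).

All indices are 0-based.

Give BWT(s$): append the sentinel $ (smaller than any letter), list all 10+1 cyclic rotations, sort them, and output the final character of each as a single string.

edbdegee$cf

rank  rotation     last
    0  $eeeddbcfge  e
    1  bcfge$eeedd  d
    2  cfge$eeeddb  b
    3  dbcfge$eeed  d
    4  ddbcfge$eee  e
    5  e$eeeddbcfg  g
    6  eddbcfge$ee  e
    7  eeddbcfge$e  e
    8  eeeddbcfge$  $
    9  fge$eeeddbc  c
   10  ge$eeeddbcf  f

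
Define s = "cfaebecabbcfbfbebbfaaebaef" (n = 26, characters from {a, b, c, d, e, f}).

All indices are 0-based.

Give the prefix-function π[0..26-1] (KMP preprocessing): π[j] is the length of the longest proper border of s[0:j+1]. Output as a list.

[0, 0, 0, 0, 0, 0, 1, 0, 0, 0, 1, 2, 0, 0, 0, 0, 0, 0, 0, 0, 0, 0, 0, 0, 0, 0]

π[0] = 0
j=1 s[j]='f': π[1]=0 (border '')
j=2 s[j]='a': π[2]=0 (border '')
j=3 s[j]='e': π[3]=0 (border '')
j=4 s[j]='b': π[4]=0 (border '')
j=5 s[j]='e': π[5]=0 (border '')
j=6 s[j]='c': π[6]=1 (border 'c')
j=7 s[j]='a': k: 1→0; π[7]=0 (border '')
j=8 s[j]='b': π[8]=0 (border '')
j=9 s[j]='b': π[9]=0 (border '')
j=10 s[j]='c': π[10]=1 (border 'c')
j=11 s[j]='f': π[11]=2 (border 'cf')
j=12 s[j]='b': k: 2→0; π[12]=0 (border '')
j=13 s[j]='f': π[13]=0 (border '')
j=14 s[j]='b': π[14]=0 (border '')
j=15 s[j]='e': π[15]=0 (border '')
j=16 s[j]='b': π[16]=0 (border '')
j=17 s[j]='b': π[17]=0 (border '')
j=18 s[j]='f': π[18]=0 (border '')
j=19 s[j]='a': π[19]=0 (border '')
j=20 s[j]='a': π[20]=0 (border '')
j=21 s[j]='e': π[21]=0 (border '')
j=22 s[j]='b': π[22]=0 (border '')
j=23 s[j]='a': π[23]=0 (border '')
j=24 s[j]='e': π[24]=0 (border '')
j=25 s[j]='f': π[25]=0 (border '')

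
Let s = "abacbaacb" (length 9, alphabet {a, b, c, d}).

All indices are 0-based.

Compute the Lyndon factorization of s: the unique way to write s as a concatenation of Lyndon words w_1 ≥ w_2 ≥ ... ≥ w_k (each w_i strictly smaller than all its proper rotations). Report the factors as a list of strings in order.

["abacb", "aacb"]

emit factor 1: 'abacb' (i=0, period=5)
emit factor 2: 'aacb' (i=5, period=4)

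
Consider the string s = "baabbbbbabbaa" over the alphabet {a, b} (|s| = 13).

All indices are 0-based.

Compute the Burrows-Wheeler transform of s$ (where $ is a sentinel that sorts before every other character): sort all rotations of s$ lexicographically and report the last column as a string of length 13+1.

rank  rotation        last
    0  $baabbbbbabbaa  a
    1  a$baabbbbbabba  a
    2  aa$baabbbbbabb  b
    3  aabbbbbabbaa$b  b
    4  abbaa$baabbbbb  b
    5  abbbbbabbaa$ba  a
    6  baa$baabbbbbab  b
    7  baabbbbbabbaa$  $
    8  babbaa$baabbbb  b
    9  bbaa$baabbbbba  a
   10  bbabbaa$baabbb  b
   11  bbbabbaa$baabb  b
   12  bbbbabbaa$baab  b
   13  bbbbbabbaa$baa  a

aabbbab$babbba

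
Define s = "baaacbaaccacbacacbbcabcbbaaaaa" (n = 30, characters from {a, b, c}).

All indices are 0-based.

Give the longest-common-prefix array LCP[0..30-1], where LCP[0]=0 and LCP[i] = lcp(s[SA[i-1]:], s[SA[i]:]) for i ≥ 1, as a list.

rank | idx | suffix
   0 |  29 | a
   1 |  28 | aa
   2 |  27 | aaa
   3 |  26 | aaaa
   4 |  25 | aaaaa
   5 |   1 | aaacbaaccacbacacbbcabcbbaaaaa
   6 |   2 | aacbaaccacbacacbbcabcbbaaaaa
   7 |   6 | aaccacbacacbbcabcbbaaaaa
   8 |  20 | abcbbaaaaa
   9 |  13 | acacbbcabcbbaaaaa
  10 |   3 | acbaaccacbacacbbcabcbbaaaaa
  11 |  10 | acbacacbbcabcbbaaaaa
  12 |  15 | acbbcabcbbaaaaa
  13 |   7 | accacbacacbbcabcbbaaaaa
  14 |  24 | baaaaa
  15 |   0 | baaacbaaccacbacacbbcabcbbaaaaa
  16 |   5 | baaccacbacacbbcabcbbaaaaa
  17 |  12 | bacacbbcabcbbaaaaa
  18 |  23 | bbaaaaa
  19 |  17 | bbcabcbbaaaaa
  20 |  18 | bcabcbbaaaaa
  21 |  21 | bcbbaaaaa
  22 |  19 | cabcbbaaaaa
  23 |   9 | cacbacacbbcabcbbaaaaa
  24 |  14 | cacbbcabcbbaaaaa
  25 |   4 | cbaaccacbacacbbcabcbbaaaaa
  26 |  11 | cbacacbbcabcbbaaaaa
  27 |  22 | cbbaaaaa
  28 |  16 | cbbcabcbbaaaaa
  29 |   8 | ccacbacacbbcabcbbaaaaa

SA = [29, 28, 27, 26, 25, 1, 2, 6, 20, 13, 3, 10, 15, 7, 24, 0, 5, 12, 23, 17, 18, 21, 19, 9, 14, 4, 11, 22, 16, 8]
[i] adj suffixes → lcp
  [1] 29/28 → 1 ('a')
  [2] 28/27 → 2 ('aa')
  [3] 27/26 → 3 ('aaa')
  [4] 26/25 → 4 ('aaaa')
  [5] 25/1 → 3 ('aaa')
  [6] 1/2 → 2 ('aa')
  [7] 2/6 → 3 ('aac')
  [8] 6/20 → 1 ('a')
  [9] 20/13 → 1 ('a')
  [10] 13/3 → 2 ('ac')
  [11] 3/10 → 4 ('acba')
  [12] 10/15 → 3 ('acb')
  [13] 15/7 → 2 ('ac')
  [14] 7/24 → 0 ('')
  [15] 24/0 → 4 ('baaa')
  [16] 0/5 → 3 ('baa')
  [17] 5/12 → 2 ('ba')
  [18] 12/23 → 1 ('b')
  [19] 23/17 → 2 ('bb')
  [20] 17/18 → 1 ('b')
  [21] 18/21 → 2 ('bc')
  [22] 21/19 → 0 ('')
  [23] 19/9 → 2 ('ca')
  [24] 9/14 → 4 ('cacb')
  [25] 14/4 → 1 ('c')
  [26] 4/11 → 3 ('cba')
  [27] 11/22 → 2 ('cb')
  [28] 22/16 → 3 ('cbb')
  [29] 16/8 → 1 ('c')

[0, 1, 2, 3, 4, 3, 2, 3, 1, 1, 2, 4, 3, 2, 0, 4, 3, 2, 1, 2, 1, 2, 0, 2, 4, 1, 3, 2, 3, 1]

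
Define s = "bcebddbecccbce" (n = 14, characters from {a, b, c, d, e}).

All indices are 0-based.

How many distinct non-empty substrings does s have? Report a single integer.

91

sorted suffixes:
  #0 SA[0]=11  'bce'
  #1 SA[1]=0  'bcebddbecccbce'
  #2 SA[2]=3  'bddbecccbce'
  #3 SA[3]=6  'becccbce'
  #4 SA[4]=10  'cbce'
  #5 SA[5]=9  'ccbce'
  #6 SA[6]=8  'cccbce'
  #7 SA[7]=12  'ce'
  #8 SA[8]=1  'cebddbecccbce'
  #9 SA[9]=5  'dbecccbce'
  #10 SA[10]=4  'ddbecccbce'
  #11 SA[11]=13  'e'
  #12 SA[12]=2  'ebddbecccbce'
  #13 SA[13]=7  'ecccbce'

SA = [11, 0, 3, 6, 10, 9, 8, 12, 1, 5, 4, 13, 2, 7]
[i] adj suffixes → lcp
  [1] 11/0 → 3 ('bce')
  [2] 0/3 → 1 ('b')
  [3] 3/6 → 1 ('b')
  [4] 6/10 → 0 ('')
  [5] 10/9 → 1 ('c')
  [6] 9/8 → 2 ('cc')
  [7] 8/12 → 1 ('c')
  [8] 12/1 → 2 ('ce')
  [9] 1/5 → 0 ('')
  [10] 5/4 → 1 ('d')
  [11] 4/13 → 0 ('')
  [12] 13/2 → 1 ('e')
  [13] 2/7 → 1 ('e')

n(n+1)/2 = 14·15/2 = 105
Σ LCP = 0 + 3 + 1 + 1 + 0 + 1 + 2 + 1 + 2 + 0 + 1 + 0 + 1 + 1 = 14
distinct = 105 − 14 = 91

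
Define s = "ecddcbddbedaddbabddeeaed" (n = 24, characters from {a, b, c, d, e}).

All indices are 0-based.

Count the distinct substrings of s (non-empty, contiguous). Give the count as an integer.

273

sorted suffixes:
  #0 SA[0]=15  'abddeeaed'
  #1 SA[1]=11  'addbabddeeaed'
  #2 SA[2]=21  'aed'
  #3 SA[3]=14  'babddeeaed'
  #4 SA[4]=5  'bddbedaddbabddeeaed'
  #5 SA[5]=16  'bddeeaed'
  #6 SA[6]=8  'bedaddbabddeeaed'
  #7 SA[7]=4  'cbddbedaddbabddeeaed'
  #8 SA[8]=1  'cddcbddbedaddbabddeeaed'
  #9 SA[9]=23  'd'
  #10 SA[10]=10  'daddbabddeeaed'
  #11 SA[11]=13  'dbabddeeaed'
  #12 SA[12]=7  'dbedaddbabddeeaed'
  #13 SA[13]=3  'dcbddbedaddbabddeeaed'
  #14 SA[14]=12  'ddbabddeeaed'
  #15 SA[15]=6  'ddbedaddbabddeeaed'
  #16 SA[16]=2  'ddcbddbedaddbabddeeaed'
  #17 SA[17]=17  'ddeeaed'
  #18 SA[18]=18  'deeaed'
  #19 SA[19]=20  'eaed'
  #20 SA[20]=0  'ecddcbddbedaddbabddeeaed'
  #21 SA[21]=22  'ed'
  #22 SA[22]=9  'edaddbabddeeaed'
  #23 SA[23]=19  'eeaed'

SA = [15, 11, 21, 14, 5, 16, 8, 4, 1, 23, 10, 13, 7, 3, 12, 6, 2, 17, 18, 20, 0, 22, 9, 19]
i: (SA[i-1],SA[i]) lcp shared
  1: (15,11) 1 'a'
  2: (11,21) 1 'a'
  3: (21,14) 0 ''
  4: (14,5) 1 'b'
  5: (5,16) 3 'bdd'
  6: (16,8) 1 'b'
  7: (8,4) 0 ''
  8: (4,1) 1 'c'
  9: (1,23) 0 ''
  10: (23,10) 1 'd'
  11: (10,13) 1 'd'
  12: (13,7) 2 'db'
  13: (7,3) 1 'd'
  14: (3,12) 1 'd'
  15: (12,6) 3 'ddb'
  16: (6,2) 2 'dd'
  17: (2,17) 2 'dd'
  18: (17,18) 1 'd'
  19: (18,20) 0 ''
  20: (20,0) 1 'e'
  21: (0,22) 1 'e'
  22: (22,9) 2 'ed'
  23: (9,19) 1 'e'

n(n+1)/2 = 24·25/2 = 300
Σ LCP = 0 + 1 + 1 + 0 + 1 + 3 + 1 + 0 + 1 + 0 + 1 + 1 + 2 + 1 + 1 + 3 + 2 + 2 + 1 + 0 + 1 + 1 + 2 + 1 = 27
distinct = 300 − 27 = 273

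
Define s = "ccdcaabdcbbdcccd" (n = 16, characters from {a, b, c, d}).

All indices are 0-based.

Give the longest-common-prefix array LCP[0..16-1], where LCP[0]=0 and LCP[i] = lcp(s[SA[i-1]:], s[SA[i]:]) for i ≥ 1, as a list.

[0, 1, 0, 1, 3, 0, 1, 1, 2, 3, 1, 2, 0, 1, 2, 2]

rank→(start, suffix):
  0 → (4, 'aabdcbbdcccd')
  1 → (5, 'abdcbbdcccd')
  2 → (9, 'bbdcccd')
  3 → (6, 'bdcbbdcccd')
  4 → (10, 'bdcccd')
  5 → (3, 'caabdcbbdcccd')
  6 → (8, 'cbbdcccd')
  7 → (12, 'cccd')
  8 → (13, 'ccd')
  9 → (0, 'ccdcaabdcbbdcccd')
  10 → (14, 'cd')
  11 → (1, 'cdcaabdcbbdcccd')
  12 → (15, 'd')
  13 → (2, 'dcaabdcbbdcccd')
  14 → (7, 'dcbbdcccd')
  15 → (11, 'dcccd')

SA = [4, 5, 9, 6, 10, 3, 8, 12, 13, 0, 14, 1, 15, 2, 7, 11]
rank  pair      lcp
   1  s[4:],s[5:]  1  'a'
   2  s[5:],s[9:]  0  ''
   3  s[9:],s[6:]  1  'b'
   4  s[6:],s[10:]  3  'bdc'
   5  s[10:],s[3:]  0  ''
   6  s[3:],s[8:]  1  'c'
   7  s[8:],s[12:]  1  'c'
   8  s[12:],s[13:]  2  'cc'
   9  s[13:],s[0:]  3  'ccd'
  10  s[0:],s[14:]  1  'c'
  11  s[14:],s[1:]  2  'cd'
  12  s[1:],s[15:]  0  ''
  13  s[15:],s[2:]  1  'd'
  14  s[2:],s[7:]  2  'dc'
  15  s[7:],s[11:]  2  'dc'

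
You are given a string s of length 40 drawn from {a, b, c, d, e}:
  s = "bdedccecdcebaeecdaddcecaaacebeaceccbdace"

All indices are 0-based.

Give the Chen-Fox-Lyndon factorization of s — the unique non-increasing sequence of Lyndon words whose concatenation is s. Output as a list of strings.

emit factor 1: 'bdedccecdce' (i=0, period=11)
emit factor 2: 'b' (i=11, period=1)
emit factor 3: 'aeecd' (i=12, period=5)
emit factor 4: 'addcec' (i=17, period=6)
emit factor 5: 'aaacebeaceccbdace' (i=23, period=17)

["bdedccecdce", "b", "aeecd", "addcec", "aaacebeaceccbdace"]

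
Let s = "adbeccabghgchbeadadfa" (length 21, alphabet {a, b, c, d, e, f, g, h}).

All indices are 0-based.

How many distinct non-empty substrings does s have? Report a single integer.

215

sorted suffixes:
  #0 SA[0]=20  'a'
  #1 SA[1]=6  'abghgchbeadadfa'
  #2 SA[2]=15  'adadfa'
  #3 SA[3]=0  'adbeccabghgchbeadadfa'
  #4 SA[4]=17  'adfa'
  #5 SA[5]=13  'beadadfa'
  #6 SA[6]=2  'beccabghgchbeadadfa'
  #7 SA[7]=7  'bghgchbeadadfa'
  #8 SA[8]=5  'cabghgchbeadadfa'
  #9 SA[9]=4  'ccabghgchbeadadfa'
  #10 SA[10]=11  'chbeadadfa'
  #11 SA[11]=16  'dadfa'
  #12 SA[12]=1  'dbeccabghgchbeadadfa'
  #13 SA[13]=18  'dfa'
  #14 SA[14]=14  'eadadfa'
  #15 SA[15]=3  'eccabghgchbeadadfa'
  #16 SA[16]=19  'fa'
  #17 SA[17]=10  'gchbeadadfa'
  #18 SA[18]=8  'ghgchbeadadfa'
  #19 SA[19]=12  'hbeadadfa'
  #20 SA[20]=9  'hgchbeadadfa'

SA = [20, 6, 15, 0, 17, 13, 2, 7, 5, 4, 11, 16, 1, 18, 14, 3, 19, 10, 8, 12, 9]
[i] adj suffixes → lcp
  [1] 20/6 → 1 ('a')
  [2] 6/15 → 1 ('a')
  [3] 15/0 → 2 ('ad')
  [4] 0/17 → 2 ('ad')
  [5] 17/13 → 0 ('')
  [6] 13/2 → 2 ('be')
  [7] 2/7 → 1 ('b')
  [8] 7/5 → 0 ('')
  [9] 5/4 → 1 ('c')
  [10] 4/11 → 1 ('c')
  [11] 11/16 → 0 ('')
  [12] 16/1 → 1 ('d')
  [13] 1/18 → 1 ('d')
  [14] 18/14 → 0 ('')
  [15] 14/3 → 1 ('e')
  [16] 3/19 → 0 ('')
  [17] 19/10 → 0 ('')
  [18] 10/8 → 1 ('g')
  [19] 8/12 → 0 ('')
  [20] 12/9 → 1 ('h')

n(n+1)/2 = 21·22/2 = 231
Σ LCP = 0 + 1 + 1 + 2 + 2 + 0 + 2 + 1 + 0 + 1 + 1 + 0 + 1 + 1 + 0 + 1 + 0 + 0 + 1 + 0 + 1 = 16
distinct = 231 − 16 = 215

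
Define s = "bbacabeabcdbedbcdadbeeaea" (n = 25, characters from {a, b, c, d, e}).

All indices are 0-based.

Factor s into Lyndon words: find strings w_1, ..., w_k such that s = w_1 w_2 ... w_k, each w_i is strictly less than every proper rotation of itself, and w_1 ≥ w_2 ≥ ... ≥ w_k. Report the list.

["b", "b", "ac", "abe", "abcdbedbcdadbeeae", "a"]

emit factor 1: 'b' (i=0, period=1)
emit factor 2: 'b' (i=1, period=1)
emit factor 3: 'ac' (i=2, period=2)
emit factor 4: 'abe' (i=4, period=3)
emit factor 5: 'abcdbedbcdadbeeae' (i=7, period=17)
emit factor 6: 'a' (i=24, period=1)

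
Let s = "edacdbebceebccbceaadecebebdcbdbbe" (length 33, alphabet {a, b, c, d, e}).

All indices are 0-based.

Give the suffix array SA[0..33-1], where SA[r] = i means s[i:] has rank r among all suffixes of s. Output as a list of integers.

rank→(start, suffix):
  0 → (17, 'aadecebebdcbdbbe')
  1 → (2, 'acdbebceebccbceaadecebebdcbdbbe')
  2 → (18, 'adecebebdcbdbbe')
  3 → (30, 'bbe')
  4 → (11, 'bccbceaadecebebdcbdbbe')
  5 → (14, 'bceaadecebebdcbdbbe')
  6 → (7, 'bceebccbceaadecebebdcbdbbe')
  7 → (28, 'bdbbe')
  8 → (25, 'bdcbdbbe')
  9 → (31, 'be')
  10 → (5, 'bebceebccbceaadecebebdcbdbbe')
  11 → (23, 'bebdcbdbbe')
  12 → (13, 'cbceaadecebebdcbdbbe')
  13 → (27, 'cbdbbe')
  14 → (12, 'ccbceaadecebebdcbdbbe')
  15 → (3, 'cdbebceebccbceaadecebebdcbdbbe')
  16 → (15, 'ceaadecebebdcbdbbe')
  17 → (21, 'cebebdcbdbbe')
  18 → (8, 'ceebccbceaadecebebdcbdbbe')
  19 → (1, 'dacdbebceebccbceaadecebebdcbdbbe')
  20 → (29, 'dbbe')
  21 → (4, 'dbebceebccbceaadecebebdcbdbbe')
  22 → (26, 'dcbdbbe')
  23 → (19, 'decebebdcbdbbe')
  24 → (32, 'e')
  25 → (16, 'eaadecebebdcbdbbe')
  26 → (10, 'ebccbceaadecebebdcbdbbe')
  27 → (6, 'ebceebccbceaadecebebdcbdbbe')
  28 → (24, 'ebdcbdbbe')
  29 → (22, 'ebebdcbdbbe')
  30 → (20, 'ecebebdcbdbbe')
  31 → (0, 'edacdbebceebccbceaadecebebdcbdbbe')
  32 → (9, 'eebccbceaadecebebdcbdbbe')

[17, 2, 18, 30, 11, 14, 7, 28, 25, 31, 5, 23, 13, 27, 12, 3, 15, 21, 8, 1, 29, 4, 26, 19, 32, 16, 10, 6, 24, 22, 20, 0, 9]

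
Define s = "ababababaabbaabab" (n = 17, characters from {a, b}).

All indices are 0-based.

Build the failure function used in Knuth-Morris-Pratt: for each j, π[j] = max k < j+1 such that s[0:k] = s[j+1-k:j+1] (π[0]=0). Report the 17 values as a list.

π[0] = 0
j=1 s[j]='b': π[1]=0 (border '')
j=2 s[j]='a': π[2]=1 (border 'a')
j=3 s[j]='b': π[3]=2 (border 'ab')
j=4 s[j]='a': π[4]=3 (border 'aba')
j=5 s[j]='b': π[5]=4 (border 'abab')
j=6 s[j]='a': π[6]=5 (border 'ababa')
j=7 s[j]='b': π[7]=6 (border 'ababab')
j=8 s[j]='a': π[8]=7 (border 'abababa')
j=9 s[j]='a': k: 7→5→3→1→0; π[9]=1 (border 'a')
j=10 s[j]='b': π[10]=2 (border 'ab')
j=11 s[j]='b': k: 2→0; π[11]=0 (border '')
j=12 s[j]='a': π[12]=1 (border 'a')
j=13 s[j]='a': k: 1→0; π[13]=1 (border 'a')
j=14 s[j]='b': π[14]=2 (border 'ab')
j=15 s[j]='a': π[15]=3 (border 'aba')
j=16 s[j]='b': π[16]=4 (border 'abab')

[0, 0, 1, 2, 3, 4, 5, 6, 7, 1, 2, 0, 1, 1, 2, 3, 4]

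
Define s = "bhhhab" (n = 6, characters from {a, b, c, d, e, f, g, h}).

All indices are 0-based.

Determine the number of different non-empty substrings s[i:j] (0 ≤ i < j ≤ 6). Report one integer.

rank | idx | suffix
   0 |   4 | ab
   1 |   5 | b
   2 |   0 | bhhhab
   3 |   3 | hab
   4 |   2 | hhab
   5 |   1 | hhhab

SA = [4, 5, 0, 3, 2, 1]
i: (SA[i-1],SA[i]) lcp shared
  1: (4,5) 0 ''
  2: (5,0) 1 'b'
  3: (0,3) 0 ''
  4: (3,2) 1 'h'
  5: (2,1) 2 'hh'

n(n+1)/2 = 6·7/2 = 21
Σ LCP = 0 + 0 + 1 + 0 + 1 + 2 = 4
distinct = 21 − 4 = 17

17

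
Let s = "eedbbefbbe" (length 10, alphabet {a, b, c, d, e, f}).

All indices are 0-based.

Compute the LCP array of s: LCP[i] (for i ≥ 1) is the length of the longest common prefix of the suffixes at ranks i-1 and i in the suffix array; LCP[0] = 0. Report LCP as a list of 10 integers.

rank→(start, suffix):
  0 → (7, 'bbe')
  1 → (3, 'bbefbbe')
  2 → (8, 'be')
  3 → (4, 'befbbe')
  4 → (2, 'dbbefbbe')
  5 → (9, 'e')
  6 → (1, 'edbbefbbe')
  7 → (0, 'eedbbefbbe')
  8 → (5, 'efbbe')
  9 → (6, 'fbbe')

SA = [7, 3, 8, 4, 2, 9, 1, 0, 5, 6]
[i] adj suffixes → lcp
  [1] 7/3 → 3 ('bbe')
  [2] 3/8 → 1 ('b')
  [3] 8/4 → 2 ('be')
  [4] 4/2 → 0 ('')
  [5] 2/9 → 0 ('')
  [6] 9/1 → 1 ('e')
  [7] 1/0 → 1 ('e')
  [8] 0/5 → 1 ('e')
  [9] 5/6 → 0 ('')

[0, 3, 1, 2, 0, 0, 1, 1, 1, 0]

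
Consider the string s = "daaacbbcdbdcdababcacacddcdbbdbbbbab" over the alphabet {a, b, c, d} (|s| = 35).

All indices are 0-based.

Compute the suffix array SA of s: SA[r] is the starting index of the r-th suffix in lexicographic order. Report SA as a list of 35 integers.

rank→(start, suffix):
  0 → (1, 'aaacbbcdbdcdababcacacddcdbbdbbbbab')
  1 → (2, 'aacbbcdbdcdababcacacddcdbbdbbbbab')
  2 → (33, 'ab')
  3 → (13, 'ababcacacddcdbbdbbbbab')
  4 → (15, 'abcacacddcdbbdbbbbab')
  5 → (18, 'acacddcdbbdbbbbab')
  6 → (3, 'acbbcdbdcdababcacacddcdbbdbbbbab')
  7 → (20, 'acddcdbbdbbbbab')
  8 → (34, 'b')
  9 → (32, 'bab')
  10 → (14, 'babcacacddcdbbdbbbbab')
  11 → (31, 'bbab')
  12 → (30, 'bbbab')
  13 → (29, 'bbbbab')
  14 → (5, 'bbcdbdcdababcacacddcdbbdbbbbab')
  15 → (26, 'bbdbbbbab')
  16 → (16, 'bcacacddcdbbdbbbbab')
  17 → (6, 'bcdbdcdababcacacddcdbbdbbbbab')
  18 → (27, 'bdbbbbab')
  19 → (9, 'bdcdababcacacddcdbbdbbbbab')
  20 → (17, 'cacacddcdbbdbbbbab')
  21 → (19, 'cacddcdbbdbbbbab')
  22 → (4, 'cbbcdbdcdababcacacddcdbbdbbbbab')
  23 → (11, 'cdababcacacddcdbbdbbbbab')
  24 → (24, 'cdbbdbbbbab')
  25 → (7, 'cdbdcdababcacacddcdbbdbbbbab')
  26 → (21, 'cddcdbbdbbbbab')
  27 → (0, 'daaacbbcdbdcdababcacacddcdbbdbbbbab')
  28 → (12, 'dababcacacddcdbbdbbbbab')
  29 → (28, 'dbbbbab')
  30 → (25, 'dbbdbbbbab')
  31 → (8, 'dbdcdababcacacddcdbbdbbbbab')
  32 → (10, 'dcdababcacacddcdbbdbbbbab')
  33 → (23, 'dcdbbdbbbbab')
  34 → (22, 'ddcdbbdbbbbab')

[1, 2, 33, 13, 15, 18, 3, 20, 34, 32, 14, 31, 30, 29, 5, 26, 16, 6, 27, 9, 17, 19, 4, 11, 24, 7, 21, 0, 12, 28, 25, 8, 10, 23, 22]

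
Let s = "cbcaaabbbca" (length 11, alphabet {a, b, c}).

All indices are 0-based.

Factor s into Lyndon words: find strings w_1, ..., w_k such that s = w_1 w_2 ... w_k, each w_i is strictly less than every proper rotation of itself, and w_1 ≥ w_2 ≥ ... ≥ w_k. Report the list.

["c", "bc", "aaabbbc", "a"]

emit factor 1: 'c' (i=0, period=1)
emit factor 2: 'bc' (i=1, period=2)
emit factor 3: 'aaabbbc' (i=3, period=7)
emit factor 4: 'a' (i=10, period=1)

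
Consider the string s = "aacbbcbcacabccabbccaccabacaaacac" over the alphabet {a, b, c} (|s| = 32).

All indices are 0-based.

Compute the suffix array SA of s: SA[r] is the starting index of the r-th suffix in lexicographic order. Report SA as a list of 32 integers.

rank | idx | suffix
   0 |  26 | aaacac
   1 |  27 | aacac
   2 |   0 | aacbbcbcacabccabbccaccabacaaacac
   3 |  22 | abacaaacac
   4 |  14 | abbccaccabacaaacac
   5 |  10 | abccabbccaccabacaaacac
   6 |  30 | ac
   7 |  24 | acaaacac
   8 |   8 | acabccabbccaccabacaaacac
   9 |  28 | acac
  10 |   1 | acbbcbcacabccabbccaccabacaaacac
  11 |  19 | accabacaaacac
  12 |  23 | bacaaacac
  13 |   3 | bbcbcacabccabbccaccabacaaacac
  14 |  15 | bbccaccabacaaacac
  15 |   6 | bcacabccabbccaccabacaaacac
  16 |   4 | bcbcacabccabbccaccabacaaacac
  17 |  11 | bccabbccaccabacaaacac
  18 |  16 | bccaccabacaaacac
  19 |  31 | c
  20 |  25 | caaacac
  21 |  21 | cabacaaacac
  22 |  13 | cabbccaccabacaaacac
  23 |   9 | cabccabbccaccabacaaacac
  24 |  29 | cac
  25 |   7 | cacabccabbccaccabacaaacac
  26 |  18 | caccabacaaacac
  27 |   2 | cbbcbcacabccabbccaccabacaaacac
  28 |   5 | cbcacabccabbccaccabacaaacac
  29 |  20 | ccabacaaacac
  30 |  12 | ccabbccaccabacaaacac
  31 |  17 | ccaccabacaaacac

[26, 27, 0, 22, 14, 10, 30, 24, 8, 28, 1, 19, 23, 3, 15, 6, 4, 11, 16, 31, 25, 21, 13, 9, 29, 7, 18, 2, 5, 20, 12, 17]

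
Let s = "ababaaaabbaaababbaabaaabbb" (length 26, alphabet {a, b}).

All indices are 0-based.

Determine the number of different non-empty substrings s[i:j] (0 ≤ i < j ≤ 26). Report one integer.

276

rank | idx | suffix
   0 |   4 | aaaabbaaababbaabaaabbb
   1 |  10 | aaababbaabaaabbb
   2 |   5 | aaabbaaababbaabaaabbb
   3 |  20 | aaabbb
   4 |  17 | aabaaabbb
   5 |  11 | aababbaabaaabbb
   6 |   6 | aabbaaababbaabaaabbb
   7 |  21 | aabbb
   8 |   2 | abaaaabbaaababbaabaaabbb
   9 |  18 | abaaabbb
  10 |   0 | ababaaaabbaaababbaabaaabbb
  11 |  12 | ababbaabaaabbb
  12 |   7 | abbaaababbaabaaabbb
  13 |  14 | abbaabaaabbb
  14 |  22 | abbb
  15 |  25 | b
  16 |   3 | baaaabbaaababbaabaaabbb
  17 |   9 | baaababbaabaaabbb
  18 |  19 | baaabbb
  19 |  16 | baabaaabbb
  20 |   1 | babaaaabbaaababbaabaaabbb
  21 |  13 | babbaabaaabbb
  22 |  24 | bb
  23 |   8 | bbaaababbaabaaabbb
  24 |  15 | bbaabaaabbb
  25 |  23 | bbb

SA = [4, 10, 5, 20, 17, 11, 6, 21, 2, 18, 0, 12, 7, 14, 22, 25, 3, 9, 19, 16, 1, 13, 24, 8, 15, 23]
i: (SA[i-1],SA[i]) lcp shared
  1: (4,10) 3 'aaa'
  2: (10,5) 4 'aaab'
  3: (5,20) 5 'aaabb'
  4: (20,17) 2 'aa'
  5: (17,11) 4 'aaba'
  6: (11,6) 3 'aab'
  7: (6,21) 4 'aabb'
  8: (21,2) 1 'a'
  9: (2,18) 5 'abaaa'
  10: (18,0) 3 'aba'
  11: (0,12) 4 'abab'
  12: (12,7) 2 'ab'
  13: (7,14) 5 'abbaa'
  14: (14,22) 3 'abb'
  15: (22,25) 0 ''
  16: (25,3) 1 'b'
  17: (3,9) 4 'baaa'
  18: (9,19) 5 'baaab'
  19: (19,16) 3 'baa'
  20: (16,1) 2 'ba'
  21: (1,13) 3 'bab'
  22: (13,24) 1 'b'
  23: (24,8) 2 'bb'
  24: (8,15) 4 'bbaa'
  25: (15,23) 2 'bb'

n(n+1)/2 = 26·27/2 = 351
Σ LCP = 0 + 3 + 4 + 5 + 2 + 4 + 3 + 4 + 1 + 5 + 3 + 4 + 2 + 5 + 3 + 0 + 1 + 4 + 5 + 3 + 2 + 3 + 1 + 2 + 4 + 2 = 75
distinct = 351 − 75 = 276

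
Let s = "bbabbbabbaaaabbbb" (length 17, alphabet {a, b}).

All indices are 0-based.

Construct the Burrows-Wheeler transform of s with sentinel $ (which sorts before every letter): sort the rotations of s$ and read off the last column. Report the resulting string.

rank  rotation            last
    0  $bbabbbabbaaaabbbb  b
    1  aaaabbbb$bbabbbabb  b
    2  aaabbbb$bbabbbabba  a
    3  aabbbb$bbabbbabbaa  a
    4  abbaaaabbbb$bbabbb  b
    5  abbbabbaaaabbbb$bb  b
    6  abbbb$bbabbbabbaaa  a
    7  b$bbabbbabbaaaabbb  b
    8  baaaabbbb$bbabbbab  b
    9  babbaaaabbbb$bbabb  b
   10  babbbabbaaaabbbb$b  b
   11  bb$bbabbbabbaaaabb  b
   12  bbaaaabbbb$bbabbba  a
   13  bbabbaaaabbbb$bbab  b
   14  bbabbbabbaaaabbbb$  $
   15  bbb$bbabbbabbaaaab  b
   16  bbbabbaaaabbbb$bba  a
   17  bbbb$bbabbbabbaaaa  a

bbaabbabbbbbab$baa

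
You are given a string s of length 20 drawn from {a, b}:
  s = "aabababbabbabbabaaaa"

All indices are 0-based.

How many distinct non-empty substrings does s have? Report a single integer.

rank→(start, suffix):
  0 → (19, 'a')
  1 → (18, 'aa')
  2 → (17, 'aaa')
  3 → (16, 'aaaa')
  4 → (0, 'aabababbabbabbabaaaa')
  5 → (14, 'abaaaa')
  6 → (1, 'abababbabbabbabaaaa')
  7 → (3, 'ababbabbabbabaaaa')
  8 → (11, 'abbabaaaa')
  9 → (8, 'abbabbabaaaa')
  10 → (5, 'abbabbabbabaaaa')
  11 → (15, 'baaaa')
  12 → (13, 'babaaaa')
  13 → (2, 'bababbabbabbabaaaa')
  14 → (10, 'babbabaaaa')
  15 → (7, 'babbabbabaaaa')
  16 → (4, 'babbabbabbabaaaa')
  17 → (12, 'bbabaaaa')
  18 → (9, 'bbabbabaaaa')
  19 → (6, 'bbabbabbabaaaa')

SA = [19, 18, 17, 16, 0, 14, 1, 3, 11, 8, 5, 15, 13, 2, 10, 7, 4, 12, 9, 6]
i: (SA[i-1],SA[i]) lcp shared
  1: (19,18) 1 'a'
  2: (18,17) 2 'aa'
  3: (17,16) 3 'aaa'
  4: (16,0) 2 'aa'
  5: (0,14) 1 'a'
  6: (14,1) 3 'aba'
  7: (1,3) 4 'abab'
  8: (3,11) 2 'ab'
  9: (11,8) 5 'abbab'
  10: (8,5) 8 'abbabbab'
  11: (5,15) 0 ''
  12: (15,13) 2 'ba'
  13: (13,2) 4 'baba'
  14: (2,10) 3 'bab'
  15: (10,7) 6 'babbab'
  16: (7,4) 9 'babbabbab'
  17: (4,12) 1 'b'
  18: (12,9) 4 'bbab'
  19: (9,6) 7 'bbabbab'

n(n+1)/2 = 20·21/2 = 210
Σ LCP = 0 + 1 + 2 + 3 + 2 + 1 + 3 + 4 + 2 + 5 + 8 + 0 + 2 + 4 + 3 + 6 + 9 + 1 + 4 + 7 = 67
distinct = 210 − 67 = 143

143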